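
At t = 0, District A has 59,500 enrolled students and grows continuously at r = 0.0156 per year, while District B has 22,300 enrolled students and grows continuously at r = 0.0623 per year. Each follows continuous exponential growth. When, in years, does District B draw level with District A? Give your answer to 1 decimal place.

59500·e^(0.0156t) = 22300·e^(0.0623t)
59500/22300 = e^((0.0623 − 0.0156)t) → ln(2.66816) = 0.0467·t
t = 0.98139 / 0.0467

t ≈ 21.0 years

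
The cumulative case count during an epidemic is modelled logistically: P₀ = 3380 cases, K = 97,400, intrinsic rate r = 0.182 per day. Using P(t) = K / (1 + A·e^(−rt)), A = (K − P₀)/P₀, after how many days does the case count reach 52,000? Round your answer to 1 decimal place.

t ≈ 19.0 days

A = (97400 − 3380)/3380 = 27.81657
52000 = 97400/(1 + 27.81657·e^(−0.182t)) → 1 + 27.81657·e^(−0.182t) = 1.87308
e^(−0.182t) = 0.031387 → t = ln(31.86039)/0.182 = 3.46136/0.182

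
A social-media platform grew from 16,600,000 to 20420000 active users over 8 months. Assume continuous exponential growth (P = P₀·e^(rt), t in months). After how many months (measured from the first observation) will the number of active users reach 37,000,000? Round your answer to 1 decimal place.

t ≈ 31.0 months

r = ln(20420000/16600000) / 8 ≈ 0.025889 per month
t = ln(37000000/16600000) / r = 0.80152 / 0.025889 ≈ 30.96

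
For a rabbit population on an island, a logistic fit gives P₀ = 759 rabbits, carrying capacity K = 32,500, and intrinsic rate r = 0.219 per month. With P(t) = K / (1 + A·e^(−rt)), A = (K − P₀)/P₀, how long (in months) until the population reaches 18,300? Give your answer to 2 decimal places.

A = (32500 − 759)/759 = 41.8195
18300 = 32500/(1 + 41.8195·e^(−0.219t)) → 1 + 41.8195·e^(−0.219t) = 1.77596
e^(−0.219t) = 0.018555 → t = ln(53.89414)/0.219 = 3.98702/0.219

t ≈ 18.21 months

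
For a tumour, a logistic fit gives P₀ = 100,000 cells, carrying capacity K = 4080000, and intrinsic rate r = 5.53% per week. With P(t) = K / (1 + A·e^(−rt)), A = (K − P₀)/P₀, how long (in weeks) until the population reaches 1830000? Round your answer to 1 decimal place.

A = (4080000 − 100000)/100000 = 39.8
1830000 = 4080000/(1 + 39.8·e^(−0.0553t)) → 1 + 39.8·e^(−0.0553t) = 2.22951
e^(−0.0553t) = 0.030892 → t = ln(32.37067)/0.0553 = 3.47725/0.0553

t ≈ 62.9 weeks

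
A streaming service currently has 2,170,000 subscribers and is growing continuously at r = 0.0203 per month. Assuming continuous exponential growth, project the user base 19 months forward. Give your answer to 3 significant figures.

P(19) = 2170000 · e^(0.0203·19) = 2170000 · e^(0.3857)
= 2170000 · 1.47064 ≈ 3191296.2

≈ 3,190,000 subscribers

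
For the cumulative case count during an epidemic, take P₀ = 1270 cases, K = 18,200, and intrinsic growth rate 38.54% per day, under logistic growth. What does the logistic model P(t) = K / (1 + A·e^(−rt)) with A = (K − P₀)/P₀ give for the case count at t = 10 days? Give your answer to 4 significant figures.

≈ 14,190 cases

A = (18200 − 1270)/1270 = 13.33071
P(10) = 18200 / (1 + 13.33071·e^(−0.3854·10)) = 18200 / (1 + 13.33071·0.021195)
= 18200 / 1.28254 ≈ 14190.57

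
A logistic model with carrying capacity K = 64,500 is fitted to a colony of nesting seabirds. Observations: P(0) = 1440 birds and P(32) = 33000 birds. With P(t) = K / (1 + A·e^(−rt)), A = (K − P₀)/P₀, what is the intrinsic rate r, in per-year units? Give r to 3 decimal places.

A = (64500 − 1440)/1440 = 43.79167
33000 = 64500/(1 + 43.79167·e^(−r·32)) → e^(−32r) = (1.95455 − 1)/43.79167 = 0.021797
r = −ln(0.021797)/32 = 3.82596/32

r ≈ 0.120 per year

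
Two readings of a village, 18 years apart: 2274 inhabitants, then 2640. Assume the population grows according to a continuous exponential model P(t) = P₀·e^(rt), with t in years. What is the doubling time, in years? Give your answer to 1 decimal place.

r = ln(2640/2274) / 18 = ln(1.16095) / 18 ≈ 0.008291 per year
doubling time = ln 2 / |r| = 0.69315 / 0.008291

doubling time ≈ 83.6 years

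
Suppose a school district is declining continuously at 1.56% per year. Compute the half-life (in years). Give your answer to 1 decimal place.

half-life = ln(2) / |r| = 0.69315 / 0.0156

half-life ≈ 44.4 years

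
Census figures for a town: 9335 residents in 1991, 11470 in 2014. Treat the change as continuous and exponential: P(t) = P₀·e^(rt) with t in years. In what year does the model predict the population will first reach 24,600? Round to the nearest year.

year 2099

r = ln(11470/9335) / 23 = 0.20596/23 ≈ 0.008955 per year
t = ln(24600/9335) / r = 0.96898/0.008955 ≈ 108.21 years after 1991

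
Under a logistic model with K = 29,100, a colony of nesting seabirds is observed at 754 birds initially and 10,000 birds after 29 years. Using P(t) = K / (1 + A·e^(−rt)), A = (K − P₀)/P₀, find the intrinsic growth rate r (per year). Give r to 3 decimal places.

r ≈ 0.103 per year

A = (29100 − 754)/754 = 37.59416
10000 = 29100/(1 + 37.59416·e^(−r·29)) → e^(−29r) = (2.91 − 1)/37.59416 = 0.050806
r = −ln(0.050806)/29 = 2.97975/29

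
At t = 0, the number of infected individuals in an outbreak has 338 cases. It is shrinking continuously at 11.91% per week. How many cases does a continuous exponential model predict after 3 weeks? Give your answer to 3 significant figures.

≈ 236 cases

P(3) = 338 · e^(-0.1191·3) = 338 · e^(-0.3573)
= 338 · 0.69956 ≈ 236.45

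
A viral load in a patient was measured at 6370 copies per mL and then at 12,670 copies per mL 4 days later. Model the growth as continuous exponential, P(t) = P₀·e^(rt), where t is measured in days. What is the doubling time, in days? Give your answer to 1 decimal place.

doubling time ≈ 4.0 days

r = ln(12670/6370) / 4 = ln(1.98901) / 4 ≈ 0.171909 per day
doubling time = ln 2 / |r| = 0.69315 / 0.171909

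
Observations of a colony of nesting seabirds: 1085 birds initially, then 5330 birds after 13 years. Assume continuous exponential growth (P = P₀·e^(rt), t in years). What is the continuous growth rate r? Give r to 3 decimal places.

r ≈ 0.122 per year

5330 = 1085 · e^(r·13)
e^(13r) = 5330/1085 = 4.91244
r = ln(4.91244) / 13 = 1.59177 / 13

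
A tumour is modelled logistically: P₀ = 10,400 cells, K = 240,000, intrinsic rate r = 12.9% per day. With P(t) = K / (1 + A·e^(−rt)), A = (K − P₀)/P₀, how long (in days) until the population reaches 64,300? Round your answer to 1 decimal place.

t ≈ 16.2 days

A = (240000 − 10400)/10400 = 22.07692
64300 = 240000/(1 + 22.07692·e^(−0.129t)) → 1 + 22.07692·e^(−0.129t) = 3.7325
e^(−0.129t) = 0.123772 → t = ln(8.07937)/0.129 = 2.08931/0.129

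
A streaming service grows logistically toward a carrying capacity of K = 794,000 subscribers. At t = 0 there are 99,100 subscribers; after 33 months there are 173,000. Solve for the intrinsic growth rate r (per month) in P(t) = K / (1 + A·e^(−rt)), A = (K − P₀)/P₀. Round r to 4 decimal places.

A = (794000 − 99100)/99100 = 7.01211
173000 = 794000/(1 + 7.01211·e^(−r·33)) → e^(−33r) = (4.5896 − 1)/7.01211 = 0.511914
r = −ln(0.511914)/33 = 0.6696/33

r ≈ 0.0203 per month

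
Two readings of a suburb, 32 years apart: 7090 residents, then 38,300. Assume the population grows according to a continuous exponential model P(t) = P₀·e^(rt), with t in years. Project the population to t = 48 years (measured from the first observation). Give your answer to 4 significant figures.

r = ln(38300/7090) / 32 ≈ 0.052711 per year
P(48) = 7090 · e^(0.052711·48) = 7090 · 12.55535 ≈ 89017.43

≈ 89,020 residents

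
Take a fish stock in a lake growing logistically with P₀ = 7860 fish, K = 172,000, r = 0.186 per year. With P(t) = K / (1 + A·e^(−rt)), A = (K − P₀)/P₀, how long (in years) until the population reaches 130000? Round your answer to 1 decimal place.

A = (172000 − 7860)/7860 = 20.88295
130000 = 172000/(1 + 20.88295·e^(−0.186t)) → 1 + 20.88295·e^(−0.186t) = 1.32308
e^(−0.186t) = 0.015471 → t = ln(64.63771)/0.186 = 4.1688/0.186

t ≈ 22.4 years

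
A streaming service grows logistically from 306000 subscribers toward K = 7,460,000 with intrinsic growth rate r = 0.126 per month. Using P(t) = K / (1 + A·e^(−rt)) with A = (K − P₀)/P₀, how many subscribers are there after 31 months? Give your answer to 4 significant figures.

≈ 5,073,000 subscribers

A = (7460000 − 306000)/306000 = 23.37908
P(31) = 7460000 / (1 + 23.37908·e^(−0.126·31)) = 7460000 / (1 + 23.37908·0.020121)
= 7460000 / 1.47041 ≈ 5073427.17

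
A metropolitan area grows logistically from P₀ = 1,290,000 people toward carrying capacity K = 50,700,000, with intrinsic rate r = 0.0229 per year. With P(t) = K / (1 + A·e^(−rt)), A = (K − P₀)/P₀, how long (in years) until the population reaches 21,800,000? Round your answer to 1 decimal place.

A = (50700000 − 1290000)/1290000 = 38.30233
21800000 = 50700000/(1 + 38.30233·e^(−0.0229t)) → 1 + 38.30233·e^(−0.0229t) = 2.32569
e^(−0.0229t) = 0.034611 → t = ln(28.89241)/0.0229 = 3.36358/0.0229

t ≈ 146.9 years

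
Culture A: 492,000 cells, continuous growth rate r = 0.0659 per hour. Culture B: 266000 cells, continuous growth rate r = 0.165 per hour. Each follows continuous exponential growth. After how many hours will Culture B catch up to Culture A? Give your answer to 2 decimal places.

t ≈ 6.21 hours

492000·e^(0.0659t) = 266000·e^(0.165t)
492000/266000 = e^((0.165 − 0.0659)t) → ln(1.84962) = 0.0991·t
t = 0.61498 / 0.0991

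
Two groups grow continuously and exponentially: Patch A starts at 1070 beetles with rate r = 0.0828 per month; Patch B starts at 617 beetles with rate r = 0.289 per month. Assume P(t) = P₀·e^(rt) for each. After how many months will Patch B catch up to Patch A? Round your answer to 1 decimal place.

1070·e^(0.0828t) = 617·e^(0.289t)
1070/617 = e^((0.289 − 0.0828)t) → ln(1.7342) = 0.2062·t
t = 0.55054 / 0.2062

t ≈ 2.7 months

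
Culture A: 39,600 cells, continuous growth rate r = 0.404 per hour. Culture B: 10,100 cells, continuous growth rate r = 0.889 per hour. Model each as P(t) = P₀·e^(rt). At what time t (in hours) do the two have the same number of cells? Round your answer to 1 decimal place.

t ≈ 2.8 hours

39600·e^(0.404t) = 10100·e^(0.889t)
39600/10100 = e^((0.889 − 0.404)t) → ln(3.92079) = 0.485·t
t = 1.36629 / 0.485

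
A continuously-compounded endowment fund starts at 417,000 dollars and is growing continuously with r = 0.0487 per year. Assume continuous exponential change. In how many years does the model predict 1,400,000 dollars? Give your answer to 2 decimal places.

1400000 = 417000 · e^(0.0487·t)
t = ln(1400000/417000) / 0.0487 = ln(3.35731) / 0.0487 = 1.21114 / 0.0487

t ≈ 24.87 years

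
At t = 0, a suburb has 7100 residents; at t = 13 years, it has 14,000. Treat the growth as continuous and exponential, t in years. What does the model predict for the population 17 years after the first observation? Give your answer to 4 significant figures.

≈ 17,250 residents

r = ln(14000/7100) / 13 ≈ 0.052228 per year
P(17) = 7100 · e^(0.052228·17) = 7100 · 2.42996 ≈ 17252.7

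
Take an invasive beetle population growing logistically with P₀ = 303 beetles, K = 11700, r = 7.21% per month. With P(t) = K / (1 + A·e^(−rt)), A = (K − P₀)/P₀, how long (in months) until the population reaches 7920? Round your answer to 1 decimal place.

t ≈ 60.6 months

A = (11700 − 303)/303 = 37.61386
7920 = 11700/(1 + 37.61386·e^(−0.0721t)) → 1 + 37.61386·e^(−0.0721t) = 1.47727
e^(−0.0721t) = 0.012689 → t = ln(78.81)/0.0721 = 4.36704/0.0721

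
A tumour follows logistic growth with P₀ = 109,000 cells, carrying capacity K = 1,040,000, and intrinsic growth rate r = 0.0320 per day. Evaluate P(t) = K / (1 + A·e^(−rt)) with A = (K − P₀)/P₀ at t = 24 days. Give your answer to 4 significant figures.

A = (1040000 − 109000)/109000 = 8.54128
P(24) = 1040000 / (1 + 8.54128·e^(−0.032·24)) = 1040000 / (1 + 8.54128·0.46394)
= 1040000 / 4.96264 ≈ 209565.72

≈ 209,600 cells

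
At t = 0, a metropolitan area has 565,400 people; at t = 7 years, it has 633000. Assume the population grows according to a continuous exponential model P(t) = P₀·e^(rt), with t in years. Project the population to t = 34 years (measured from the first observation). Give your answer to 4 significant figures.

r = ln(633000/565400) / 7 ≈ 0.016134 per year
P(34) = 565400 · e^(0.016134·34) = 565400 · 1.73074 ≈ 978562.32

≈ 978,600 people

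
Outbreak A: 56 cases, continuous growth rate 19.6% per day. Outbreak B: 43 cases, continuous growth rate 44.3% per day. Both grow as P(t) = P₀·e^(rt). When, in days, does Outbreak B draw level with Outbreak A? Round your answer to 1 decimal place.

56·e^(0.196t) = 43·e^(0.443t)
56/43 = e^((0.443 − 0.196)t) → ln(1.30233) = 0.247·t
t = 0.26415 / 0.247

t ≈ 1.1 days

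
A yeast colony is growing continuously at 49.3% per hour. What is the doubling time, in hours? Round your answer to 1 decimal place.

doubling time ≈ 1.4 hours

doubling time = ln(2) / |r| = 0.69315 / 0.493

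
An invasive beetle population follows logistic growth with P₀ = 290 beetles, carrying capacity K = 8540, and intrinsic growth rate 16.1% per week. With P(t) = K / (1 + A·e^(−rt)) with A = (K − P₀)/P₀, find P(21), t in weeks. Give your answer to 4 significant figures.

≈ 4,340 beetles

A = (8540 − 290)/290 = 28.44828
P(21) = 8540 / (1 + 28.44828·e^(−0.161·21)) = 8540 / (1 + 28.44828·0.034013)
= 8540 / 1.96762 ≈ 4340.26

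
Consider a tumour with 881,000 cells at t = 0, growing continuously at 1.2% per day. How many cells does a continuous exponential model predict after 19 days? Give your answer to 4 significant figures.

≈ 1,107,000 cells

P(19) = 881000 · e^(0.012·19) = 881000 · e^(0.228)
= 881000 · 1.25609 ≈ 1106611.17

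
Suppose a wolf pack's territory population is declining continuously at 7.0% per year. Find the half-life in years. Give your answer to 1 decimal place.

half-life ≈ 9.9 years

half-life = ln(2) / |r| = 0.69315 / 0.07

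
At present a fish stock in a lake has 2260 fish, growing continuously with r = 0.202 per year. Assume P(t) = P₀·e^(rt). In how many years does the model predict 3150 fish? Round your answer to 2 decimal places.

t ≈ 1.64 years

3150 = 2260 · e^(0.202·t)
t = ln(3150/2260) / 0.202 = ln(1.39381) / 0.202 = 0.33204 / 0.202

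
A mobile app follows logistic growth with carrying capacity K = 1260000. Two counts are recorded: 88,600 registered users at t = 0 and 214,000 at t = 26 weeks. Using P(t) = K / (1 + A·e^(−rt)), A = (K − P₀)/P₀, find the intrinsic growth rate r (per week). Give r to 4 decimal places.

r ≈ 0.0383 per week

A = (1260000 − 88600)/88600 = 13.22122
214000 = 1260000/(1 + 13.22122·e^(−r·26)) → e^(−26r) = (5.88785 − 1)/13.22122 = 0.369697
r = −ln(0.369697)/26 = 0.99507/26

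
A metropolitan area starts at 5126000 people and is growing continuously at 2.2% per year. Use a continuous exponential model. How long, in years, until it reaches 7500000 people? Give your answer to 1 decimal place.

7500000 = 5126000 · e^(0.022·t)
t = ln(7500000/5126000) / 0.022 = ln(1.46313) / 0.022 = 0.38058 / 0.022

t ≈ 17.3 years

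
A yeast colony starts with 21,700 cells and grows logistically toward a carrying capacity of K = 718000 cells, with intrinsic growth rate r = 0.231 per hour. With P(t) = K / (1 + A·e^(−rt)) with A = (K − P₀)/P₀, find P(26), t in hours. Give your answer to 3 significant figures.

A = (718000 − 21700)/21700 = 32.08756
P(26) = 718000 / (1 + 32.08756·e^(−0.231·26)) = 718000 / (1 + 32.08756·0.002464)
= 718000 / 1.07906 ≈ 665393.15

≈ 665,000 cells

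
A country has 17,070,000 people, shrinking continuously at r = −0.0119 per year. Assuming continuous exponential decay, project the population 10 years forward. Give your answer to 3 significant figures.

≈ 15,200,000 people

P(10) = 17070000 · e^(-0.0119·10) = 17070000 · e^(-0.119)
= 17070000 · 0.88781 ≈ 15154879.16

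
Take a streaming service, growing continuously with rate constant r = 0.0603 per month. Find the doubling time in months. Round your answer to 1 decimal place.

doubling time = ln(2) / |r| = 0.69315 / 0.0603

doubling time ≈ 11.5 months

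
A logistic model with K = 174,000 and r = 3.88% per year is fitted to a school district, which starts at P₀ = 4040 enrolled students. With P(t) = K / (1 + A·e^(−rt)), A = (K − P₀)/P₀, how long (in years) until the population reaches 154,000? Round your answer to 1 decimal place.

t ≈ 149.0 years

A = (174000 − 4040)/4040 = 42.06931
154000 = 174000/(1 + 42.06931·e^(−0.0388t)) → 1 + 42.06931·e^(−0.0388t) = 1.12987
e^(−0.0388t) = 0.003087 → t = ln(323.93366)/0.0388 = 5.78054/0.0388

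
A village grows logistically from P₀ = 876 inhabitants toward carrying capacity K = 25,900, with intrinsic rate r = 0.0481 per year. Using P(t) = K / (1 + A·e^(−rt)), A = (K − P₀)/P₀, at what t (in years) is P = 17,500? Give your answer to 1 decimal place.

A = (25900 − 876)/876 = 28.56621
17500 = 25900/(1 + 28.56621·e^(−0.0481t)) → 1 + 28.56621·e^(−0.0481t) = 1.48
e^(−0.0481t) = 0.016803 → t = ln(59.51294)/0.0481 = 4.08619/0.0481

t ≈ 85.0 years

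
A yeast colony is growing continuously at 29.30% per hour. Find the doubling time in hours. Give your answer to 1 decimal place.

doubling time = ln(2) / |r| = 0.69315 / 0.293

doubling time ≈ 2.4 hours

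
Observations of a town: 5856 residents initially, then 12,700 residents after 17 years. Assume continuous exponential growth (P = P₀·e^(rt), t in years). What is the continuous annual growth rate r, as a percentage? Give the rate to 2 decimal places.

12700 = 5856 · e^(r·17)
e^(17r) = 12700/5856 = 2.16872
r = ln(2.16872) / 17 = 0.77414 / 17

r ≈ 4.55% per year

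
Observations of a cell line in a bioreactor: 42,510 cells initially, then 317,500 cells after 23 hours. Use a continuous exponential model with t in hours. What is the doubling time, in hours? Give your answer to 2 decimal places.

r = ln(317500/42510) / 23 = ln(7.46883) / 23 ≈ 0.087423 per hour
doubling time = ln 2 / |r| = 0.69315 / 0.087423

doubling time ≈ 7.93 hours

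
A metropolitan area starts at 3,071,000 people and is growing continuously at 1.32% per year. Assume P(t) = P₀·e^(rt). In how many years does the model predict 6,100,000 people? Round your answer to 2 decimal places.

t ≈ 51.99 years

6100000 = 3071000 · e^(0.0132·t)
t = ln(6100000/3071000) / 0.0132 = ln(1.98632) / 0.0132 = 0.68629 / 0.0132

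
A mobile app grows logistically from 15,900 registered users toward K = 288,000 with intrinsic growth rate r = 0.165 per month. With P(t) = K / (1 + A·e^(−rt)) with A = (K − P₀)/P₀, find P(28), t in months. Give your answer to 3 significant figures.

A = (288000 − 15900)/15900 = 17.11321
P(28) = 288000 / (1 + 17.11321·e^(−0.165·28)) = 288000 / (1 + 17.11321·0.009853)
= 288000 / 1.16861 ≈ 246446.01

≈ 246,000 registered users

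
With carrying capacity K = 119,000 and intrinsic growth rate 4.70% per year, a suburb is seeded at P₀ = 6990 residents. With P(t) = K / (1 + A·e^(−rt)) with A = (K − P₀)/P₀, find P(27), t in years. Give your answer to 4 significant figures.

A = (119000 − 6990)/6990 = 16.02432
P(27) = 119000 / (1 + 16.02432·e^(−0.047·27)) = 119000 / (1 + 16.02432·0.281113)
= 119000 / 5.50464 ≈ 21618.13

≈ 21,620 residents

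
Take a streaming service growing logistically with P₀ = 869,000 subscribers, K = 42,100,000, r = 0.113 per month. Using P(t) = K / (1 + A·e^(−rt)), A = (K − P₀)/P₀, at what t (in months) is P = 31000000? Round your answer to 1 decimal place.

A = (42100000 − 869000)/869000 = 47.44649
31000000 = 42100000/(1 + 47.44649·e^(−0.113t)) → 1 + 47.44649·e^(−0.113t) = 1.35806
e^(−0.113t) = 0.007547 → t = ln(132.50822)/0.113 = 4.88664/0.113

t ≈ 43.2 months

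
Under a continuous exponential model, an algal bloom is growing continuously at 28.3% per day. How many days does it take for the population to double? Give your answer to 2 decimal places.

doubling time ≈ 2.45 days

doubling time = ln(2) / |r| = 0.69315 / 0.283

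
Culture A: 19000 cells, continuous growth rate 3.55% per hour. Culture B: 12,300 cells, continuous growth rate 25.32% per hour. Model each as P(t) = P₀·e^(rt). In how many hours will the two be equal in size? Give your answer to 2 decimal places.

19000·e^(0.0355t) = 12300·e^(0.2532t)
19000/12300 = e^((0.2532 − 0.0355)t) → ln(1.54472) = 0.2177·t
t = 0.43484 / 0.2177

t ≈ 2.00 hours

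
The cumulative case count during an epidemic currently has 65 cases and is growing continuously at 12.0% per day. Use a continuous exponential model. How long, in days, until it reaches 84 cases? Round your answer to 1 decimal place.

84 = 65 · e^(0.12·t)
t = ln(84/65) / 0.12 = ln(1.29231) / 0.12 = 0.25643 / 0.12

t ≈ 2.1 days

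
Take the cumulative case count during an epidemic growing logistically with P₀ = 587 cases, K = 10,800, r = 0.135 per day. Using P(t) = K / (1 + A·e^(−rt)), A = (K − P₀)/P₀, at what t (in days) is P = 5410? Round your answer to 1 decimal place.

A = (10800 − 587)/587 = 17.39864
5410 = 10800/(1 + 17.39864·e^(−0.135t)) → 1 + 17.39864·e^(−0.135t) = 1.9963
e^(−0.135t) = 0.057263 → t = ln(17.4632)/0.135 = 2.8601/0.135

t ≈ 21.2 days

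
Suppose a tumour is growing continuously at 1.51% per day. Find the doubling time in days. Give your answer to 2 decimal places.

doubling time = ln(2) / |r| = 0.69315 / 0.0151

doubling time ≈ 45.90 days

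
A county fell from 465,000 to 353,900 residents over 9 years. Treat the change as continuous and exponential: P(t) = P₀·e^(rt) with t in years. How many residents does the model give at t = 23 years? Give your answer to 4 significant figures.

≈ 231,400 residents

r = ln(353900/465000) / 9 ≈ -0.030336 per year
P(23) = 465000 · e^(-0.030336·23) = 465000 · 0.49772 ≈ 231437.98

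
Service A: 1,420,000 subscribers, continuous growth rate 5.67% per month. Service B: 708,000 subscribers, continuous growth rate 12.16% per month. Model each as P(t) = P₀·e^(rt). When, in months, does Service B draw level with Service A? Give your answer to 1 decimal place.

1420000·e^(0.0567t) = 708000·e^(0.1216t)
1420000/708000 = e^((0.1216 − 0.0567)t) → ln(2.00565) = 0.0649·t
t = 0.69597 / 0.0649

t ≈ 10.7 months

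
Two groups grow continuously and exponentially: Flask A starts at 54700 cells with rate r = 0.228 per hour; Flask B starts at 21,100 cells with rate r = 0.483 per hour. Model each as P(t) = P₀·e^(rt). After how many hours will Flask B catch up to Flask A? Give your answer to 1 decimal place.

54700·e^(0.228t) = 21100·e^(0.483t)
54700/21100 = e^((0.483 − 0.228)t) → ln(2.59242) = 0.255·t
t = 0.95259 / 0.255

t ≈ 3.7 hours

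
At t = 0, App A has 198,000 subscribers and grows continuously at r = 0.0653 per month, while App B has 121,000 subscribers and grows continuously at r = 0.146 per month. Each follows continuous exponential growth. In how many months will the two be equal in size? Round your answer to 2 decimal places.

t ≈ 6.10 months

198000·e^(0.0653t) = 121000·e^(0.146t)
198000/121000 = e^((0.146 − 0.0653)t) → ln(1.63636) = 0.0807·t
t = 0.49248 / 0.0807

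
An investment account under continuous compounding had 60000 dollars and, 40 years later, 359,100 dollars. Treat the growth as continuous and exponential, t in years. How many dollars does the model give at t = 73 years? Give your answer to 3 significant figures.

≈ 1,570,000 dollars

r = ln(359100/60000) / 40 ≈ 0.044731 per year
P(73) = 60000 · e^(0.044731·73) = 60000 · 26.1904 ≈ 1571423.82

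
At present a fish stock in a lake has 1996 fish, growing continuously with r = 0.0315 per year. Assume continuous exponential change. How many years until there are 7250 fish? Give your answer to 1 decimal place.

7250 = 1996 · e^(0.0315·t)
t = ln(7250/1996) / 0.0315 = ln(3.63226) / 0.0315 = 1.28986 / 0.0315

t ≈ 40.9 years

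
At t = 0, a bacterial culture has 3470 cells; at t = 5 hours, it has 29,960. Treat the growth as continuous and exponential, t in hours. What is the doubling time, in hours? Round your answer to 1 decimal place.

doubling time ≈ 1.6 hours

r = ln(29960/3470) / 5 = ln(8.63401) / 5 ≈ 0.431142 per hour
doubling time = ln 2 / |r| = 0.69315 / 0.431142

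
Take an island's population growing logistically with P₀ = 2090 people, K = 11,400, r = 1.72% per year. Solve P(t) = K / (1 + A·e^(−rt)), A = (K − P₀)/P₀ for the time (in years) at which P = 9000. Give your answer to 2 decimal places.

A = (11400 − 2090)/2090 = 4.45455
9000 = 11400/(1 + 4.45455·e^(−0.0172t)) → 1 + 4.45455·e^(−0.0172t) = 1.26667
e^(−0.0172t) = 0.059864 → t = ln(16.70455)/0.0172 = 2.81568/0.0172

t ≈ 163.70 years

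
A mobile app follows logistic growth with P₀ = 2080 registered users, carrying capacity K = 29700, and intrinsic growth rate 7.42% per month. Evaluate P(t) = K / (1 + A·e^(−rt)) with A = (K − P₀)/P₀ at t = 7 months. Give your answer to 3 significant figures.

A = (29700 − 2080)/2080 = 13.27885
P(7) = 29700 / (1 + 13.27885·e^(−0.0742·7)) = 29700 / (1 + 13.27885·0.594877)
= 29700 / 8.89929 ≈ 3337.35

≈ 3,340 registered users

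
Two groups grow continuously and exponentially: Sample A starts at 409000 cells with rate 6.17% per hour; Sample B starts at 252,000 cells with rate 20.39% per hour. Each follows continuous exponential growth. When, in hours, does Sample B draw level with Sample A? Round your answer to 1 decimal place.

t ≈ 3.4 hours

409000·e^(0.0617t) = 252000·e^(0.2039t)
409000/252000 = e^((0.2039 − 0.0617)t) → ln(1.62302) = 0.1422·t
t = 0.48429 / 0.1422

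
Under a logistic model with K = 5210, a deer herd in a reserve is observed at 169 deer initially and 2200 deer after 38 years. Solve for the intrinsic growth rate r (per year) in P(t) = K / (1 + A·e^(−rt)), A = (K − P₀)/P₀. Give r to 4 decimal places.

A = (5210 − 169)/169 = 29.8284
2200 = 5210/(1 + 29.8284·e^(−r·38)) → e^(−38r) = (2.36818 − 1)/29.8284 = 0.045868
r = −ln(0.045868)/38 = 3.08198/38

r ≈ 0.0811 per year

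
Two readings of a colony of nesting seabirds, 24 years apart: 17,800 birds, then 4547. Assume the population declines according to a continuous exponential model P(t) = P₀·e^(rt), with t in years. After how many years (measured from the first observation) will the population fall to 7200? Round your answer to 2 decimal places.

t ≈ 15.92 years

r = ln(4547/17800) / 24 ≈ -0.056864 per year
t = ln(7200/17800) / r = -0.90512 / -0.056864 ≈ 15.917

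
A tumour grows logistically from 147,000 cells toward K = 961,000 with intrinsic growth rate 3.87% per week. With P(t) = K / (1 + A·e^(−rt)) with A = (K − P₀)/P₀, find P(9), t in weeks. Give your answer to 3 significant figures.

A = (961000 − 147000)/147000 = 5.53741
P(9) = 961000 / (1 + 5.53741·e^(−0.0387·9)) = 961000 / (1 + 5.53741·0.705887)
= 961000 / 4.90879 ≈ 195771.27

≈ 196,000 cells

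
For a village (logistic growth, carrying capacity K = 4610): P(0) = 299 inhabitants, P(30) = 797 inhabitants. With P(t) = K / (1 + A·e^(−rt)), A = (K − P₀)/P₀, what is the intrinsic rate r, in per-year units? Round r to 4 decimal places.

r ≈ 0.0368 per year

A = (4610 − 299)/299 = 14.41806
797 = 4610/(1 + 14.41806·e^(−r·30)) → e^(−30r) = (5.78419 − 1)/14.41806 = 0.331819
r = −ln(0.331819)/30 = 1.10316/30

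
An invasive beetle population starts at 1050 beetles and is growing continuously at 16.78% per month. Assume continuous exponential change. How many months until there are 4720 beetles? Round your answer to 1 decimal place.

4720 = 1050 · e^(0.1678·t)
t = ln(4720/1050) / 0.1678 = ln(4.49524) / 0.1678 = 1.50302 / 0.1678

t ≈ 9.0 months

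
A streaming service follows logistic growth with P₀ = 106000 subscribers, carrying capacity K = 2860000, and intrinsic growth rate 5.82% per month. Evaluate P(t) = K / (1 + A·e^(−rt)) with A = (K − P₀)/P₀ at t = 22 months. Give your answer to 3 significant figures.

A = (2860000 − 106000)/106000 = 25.98113
P(22) = 2860000 / (1 + 25.98113·e^(−0.0582·22)) = 2860000 / (1 + 25.98113·0.277926)
= 2860000 / 8.22083 ≈ 347896.54

≈ 348,000 subscribers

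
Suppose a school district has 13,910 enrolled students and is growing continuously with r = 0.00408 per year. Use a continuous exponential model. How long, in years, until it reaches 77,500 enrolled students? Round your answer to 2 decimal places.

t ≈ 421.00 years

77500 = 13910 · e^(0.00408·t)
t = ln(77500/13910) / 0.00408 = ln(5.57153) / 0.00408 = 1.71767 / 0.00408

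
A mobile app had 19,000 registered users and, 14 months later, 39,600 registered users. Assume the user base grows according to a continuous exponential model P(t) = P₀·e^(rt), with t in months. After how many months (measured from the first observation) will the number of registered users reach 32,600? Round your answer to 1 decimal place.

r = ln(39600/19000) / 14 ≈ 0.052456 per month
t = ln(32600/19000) / r = 0.53987 / 0.052456 ≈ 10.292

t ≈ 10.3 months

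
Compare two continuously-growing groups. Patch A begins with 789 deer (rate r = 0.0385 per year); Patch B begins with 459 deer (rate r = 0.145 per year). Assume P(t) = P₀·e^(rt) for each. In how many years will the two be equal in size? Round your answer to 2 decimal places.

t ≈ 5.09 years

789·e^(0.0385t) = 459·e^(0.145t)
789/459 = e^((0.145 − 0.0385)t) → ln(1.71895) = 0.1065·t
t = 0.54172 / 0.1065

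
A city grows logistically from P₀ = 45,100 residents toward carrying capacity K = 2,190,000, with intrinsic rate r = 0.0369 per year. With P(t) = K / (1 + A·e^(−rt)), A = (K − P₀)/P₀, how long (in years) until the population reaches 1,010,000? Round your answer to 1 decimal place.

A = (2190000 − 45100)/45100 = 47.55876
1010000 = 2190000/(1 + 47.55876·e^(−0.0369t)) → 1 + 47.55876·e^(−0.0369t) = 2.16832
e^(−0.0369t) = 0.024566 → t = ln(40.70707)/0.0369 = 3.7064/0.0369

t ≈ 100.4 years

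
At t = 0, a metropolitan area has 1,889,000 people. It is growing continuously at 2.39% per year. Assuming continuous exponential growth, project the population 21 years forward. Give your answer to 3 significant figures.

≈ 3,120,000 people

P(21) = 1889000 · e^(0.0239·21) = 1889000 · e^(0.5019)
= 1889000 · 1.65186 ≈ 3120357.53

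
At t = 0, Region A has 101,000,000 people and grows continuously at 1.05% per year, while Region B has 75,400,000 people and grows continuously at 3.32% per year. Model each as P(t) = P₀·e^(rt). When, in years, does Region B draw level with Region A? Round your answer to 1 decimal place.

101000000·e^(0.0105t) = 75400000·e^(0.0332t)
101000000/75400000 = e^((0.0332 − 0.0105)t) → ln(1.33952) = 0.0227·t
t = 0.29231 / 0.0227

t ≈ 12.9 years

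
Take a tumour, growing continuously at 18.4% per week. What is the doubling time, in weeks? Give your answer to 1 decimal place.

doubling time = ln(2) / |r| = 0.69315 / 0.184

doubling time ≈ 3.8 weeks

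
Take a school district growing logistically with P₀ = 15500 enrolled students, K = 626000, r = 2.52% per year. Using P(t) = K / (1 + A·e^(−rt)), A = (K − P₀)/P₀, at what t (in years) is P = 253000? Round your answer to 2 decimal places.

A = (626000 − 15500)/15500 = 39.3871
253000 = 626000/(1 + 39.3871·e^(−0.0252t)) → 1 + 39.3871·e^(−0.0252t) = 2.47431
e^(−0.0252t) = 0.037431 → t = ln(26.71564)/0.0252 = 3.28525/0.0252

t ≈ 130.37 years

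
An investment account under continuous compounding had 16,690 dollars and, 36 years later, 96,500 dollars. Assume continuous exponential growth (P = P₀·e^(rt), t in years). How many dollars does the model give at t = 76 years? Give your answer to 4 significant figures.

≈ 678,100 dollars

r = ln(96500/16690) / 36 ≈ 0.048743 per year
P(76) = 16690 · e^(0.048743·76) = 16690 · 40.62716 ≈ 678067.37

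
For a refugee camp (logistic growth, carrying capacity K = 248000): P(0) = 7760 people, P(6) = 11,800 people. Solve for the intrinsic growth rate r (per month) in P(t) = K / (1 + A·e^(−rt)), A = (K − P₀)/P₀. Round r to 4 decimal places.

A = (248000 − 7760)/7760 = 30.95876
11800 = 248000/(1 + 30.95876·e^(−r·6)) → e^(−6r) = (21.01695 − 1)/30.95876 = 0.646568
r = −ln(0.646568)/6 = 0.43608/6

r ≈ 0.0727 per month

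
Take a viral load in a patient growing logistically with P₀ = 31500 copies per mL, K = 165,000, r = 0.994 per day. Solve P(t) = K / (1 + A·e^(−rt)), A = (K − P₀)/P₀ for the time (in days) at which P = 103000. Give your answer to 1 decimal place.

A = (165000 − 31500)/31500 = 4.2381
103000 = 165000/(1 + 4.2381·e^(−0.994t)) → 1 + 4.2381·e^(−0.994t) = 1.60194
e^(−0.994t) = 0.142031 → t = ln(7.04071)/0.994 = 1.95171/0.994

t ≈ 2.0 days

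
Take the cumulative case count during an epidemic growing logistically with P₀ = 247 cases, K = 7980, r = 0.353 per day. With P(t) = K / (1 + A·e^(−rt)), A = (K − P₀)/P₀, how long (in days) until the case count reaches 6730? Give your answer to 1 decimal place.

t ≈ 14.5 days

A = (7980 − 247)/247 = 31.30769
6730 = 7980/(1 + 31.30769·e^(−0.353t)) → 1 + 31.30769·e^(−0.353t) = 1.18574
e^(−0.353t) = 0.005933 → t = ln(168.56062)/0.353 = 5.1273/0.353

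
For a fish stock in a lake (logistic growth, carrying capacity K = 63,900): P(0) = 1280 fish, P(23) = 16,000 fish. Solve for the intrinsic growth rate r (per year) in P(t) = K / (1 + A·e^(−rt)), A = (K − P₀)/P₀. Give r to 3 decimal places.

A = (63900 − 1280)/1280 = 48.92188
16000 = 63900/(1 + 48.92188·e^(−r·23)) → e^(−23r) = (3.99375 − 1)/48.92188 = 0.061195
r = −ln(0.061195)/23 = 2.7937/23

r ≈ 0.121 per year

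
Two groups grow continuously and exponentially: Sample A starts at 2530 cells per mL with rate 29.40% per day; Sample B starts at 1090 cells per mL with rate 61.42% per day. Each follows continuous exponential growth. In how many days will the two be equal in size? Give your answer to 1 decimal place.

t ≈ 2.6 days

2530·e^(0.294t) = 1090·e^(0.6142t)
2530/1090 = e^((0.6142 − 0.294)t) → ln(2.3211) = 0.3202·t
t = 0.84204 / 0.3202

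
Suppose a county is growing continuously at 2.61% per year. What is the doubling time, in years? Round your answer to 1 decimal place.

doubling time = ln(2) / |r| = 0.69315 / 0.0261

doubling time ≈ 26.6 years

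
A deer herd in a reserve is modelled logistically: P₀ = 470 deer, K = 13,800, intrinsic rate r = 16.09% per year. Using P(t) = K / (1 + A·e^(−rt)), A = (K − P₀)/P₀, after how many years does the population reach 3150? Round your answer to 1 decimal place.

t ≈ 13.2 years

A = (13800 − 470)/470 = 28.3617
3150 = 13800/(1 + 28.3617·e^(−0.1609t)) → 1 + 28.3617·e^(−0.1609t) = 4.38095
e^(−0.1609t) = 0.119208 → t = ln(8.38867)/0.1609 = 2.12688/0.1609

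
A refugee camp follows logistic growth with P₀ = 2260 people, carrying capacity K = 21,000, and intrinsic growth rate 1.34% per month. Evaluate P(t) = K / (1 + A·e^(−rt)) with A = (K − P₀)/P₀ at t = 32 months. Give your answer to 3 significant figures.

A = (21000 − 2260)/2260 = 8.29204
P(32) = 21000 / (1 + 8.29204·e^(−0.0134·32)) = 21000 / (1 + 8.29204·0.65129)
= 21000 / 6.40052 ≈ 3280.98

≈ 3,280 people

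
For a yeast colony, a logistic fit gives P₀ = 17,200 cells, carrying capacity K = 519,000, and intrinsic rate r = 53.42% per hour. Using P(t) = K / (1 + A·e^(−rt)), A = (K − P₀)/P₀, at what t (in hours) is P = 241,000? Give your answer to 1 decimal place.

A = (519000 − 17200)/17200 = 29.17442
241000 = 519000/(1 + 29.17442·e^(−0.5342t)) → 1 + 29.17442·e^(−0.5342t) = 2.15353
e^(−0.5342t) = 0.039539 → t = ln(25.29149)/0.5342 = 3.23047/0.5342

t ≈ 6.0 hours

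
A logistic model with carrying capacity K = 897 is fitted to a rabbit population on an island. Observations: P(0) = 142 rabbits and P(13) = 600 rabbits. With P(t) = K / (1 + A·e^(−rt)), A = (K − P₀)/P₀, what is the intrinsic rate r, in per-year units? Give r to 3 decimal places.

r ≈ 0.183 per year

A = (897 − 142)/142 = 5.3169
600 = 897/(1 + 5.3169·e^(−r·13)) → e^(−13r) = (1.495 − 1)/5.3169 = 0.093099
r = −ln(0.093099)/13 = 2.37409/13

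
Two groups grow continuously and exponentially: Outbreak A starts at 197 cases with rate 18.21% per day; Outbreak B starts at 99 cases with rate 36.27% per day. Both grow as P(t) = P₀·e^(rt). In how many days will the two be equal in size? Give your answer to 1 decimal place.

197·e^(0.1821t) = 99·e^(0.3627t)
197/99 = e^((0.3627 − 0.1821)t) → ln(1.9899) = 0.1806·t
t = 0.68808 / 0.1806

t ≈ 3.8 days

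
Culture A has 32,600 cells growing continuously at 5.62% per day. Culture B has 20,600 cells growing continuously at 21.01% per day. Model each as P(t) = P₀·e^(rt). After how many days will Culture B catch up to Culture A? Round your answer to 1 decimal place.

t ≈ 3.0 days

32600·e^(0.0562t) = 20600·e^(0.2101t)
32600/20600 = e^((0.2101 − 0.0562)t) → ln(1.58252) = 0.1539·t
t = 0.45902 / 0.1539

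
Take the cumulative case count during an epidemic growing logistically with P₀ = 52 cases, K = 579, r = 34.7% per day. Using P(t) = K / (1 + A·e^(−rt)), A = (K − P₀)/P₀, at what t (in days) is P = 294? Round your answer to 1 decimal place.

A = (579 − 52)/52 = 10.13462
294 = 579/(1 + 10.13462·e^(−0.347t)) → 1 + 10.13462·e^(−0.347t) = 1.96939
e^(−0.347t) = 0.095651 → t = ln(10.45466)/0.347 = 2.34705/0.347

t ≈ 6.8 days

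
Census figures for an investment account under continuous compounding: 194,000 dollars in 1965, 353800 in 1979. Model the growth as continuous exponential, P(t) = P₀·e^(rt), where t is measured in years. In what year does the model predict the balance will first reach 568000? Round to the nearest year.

year 1990

r = ln(353800/194000) / 14 = 0.60087/14 ≈ 0.04292 per year
t = ln(568000/194000) / r = 1.07426/0.04292 ≈ 25.03 years after 1965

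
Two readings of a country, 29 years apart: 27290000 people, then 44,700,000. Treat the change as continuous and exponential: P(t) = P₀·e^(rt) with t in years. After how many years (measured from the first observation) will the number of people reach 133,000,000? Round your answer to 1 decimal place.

t ≈ 93.1 years

r = ln(44700000/27290000) / 29 ≈ 0.017016 per year
t = ln(133000000/27290000) / r = 1.58383 / 0.017016 ≈ 93.081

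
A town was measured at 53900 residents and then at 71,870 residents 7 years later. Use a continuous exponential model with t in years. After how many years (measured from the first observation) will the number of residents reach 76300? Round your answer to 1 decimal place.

r = ln(71870/53900) / 7 ≈ 0.041104 per year
t = ln(76300/53900) / r = 0.34754 / 0.041104 ≈ 8.455

t ≈ 8.5 years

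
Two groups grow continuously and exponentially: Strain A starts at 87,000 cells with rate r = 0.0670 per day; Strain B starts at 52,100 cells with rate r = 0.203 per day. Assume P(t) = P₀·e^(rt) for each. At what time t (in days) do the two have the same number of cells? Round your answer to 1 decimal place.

t ≈ 3.8 days

87000·e^(0.067t) = 52100·e^(0.203t)
87000/52100 = e^((0.203 − 0.067)t) → ln(1.66987) = 0.136·t
t = 0.51274 / 0.136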